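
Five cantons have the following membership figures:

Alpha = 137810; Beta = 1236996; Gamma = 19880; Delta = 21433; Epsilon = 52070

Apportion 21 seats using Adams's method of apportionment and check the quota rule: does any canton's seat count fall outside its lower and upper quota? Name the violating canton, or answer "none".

Standard quotas: Alpha 1.971, Beta 17.693, Gamma 0.284, Delta 0.307, Epsilon 0.745.
Adams allocation: Alpha 2, Beta 16, Gamma 1, Delta 1, Epsilon 1.
Beta has quota 17.693 (lower 17, upper 18) but receives 16 — outside the quota interval.

Beta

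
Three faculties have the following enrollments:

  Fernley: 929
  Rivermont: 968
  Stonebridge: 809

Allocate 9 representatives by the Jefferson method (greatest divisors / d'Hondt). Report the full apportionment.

Fernley: 3; Rivermont: 3; Stonebridge: 3

Standard divisor 2706/9 ≈ 300.667; standard quotas: Fernley 3.090, Rivermont 3.220, Stonebridge 2.691.
Rounding down gives 3, 3, 2 = 8 seats, so the divisor must be adjusted.
With modified divisor 260: modified quotas Fernley 3.573, Rivermont 3.723, Stonebridge 3.112.
Rounding down: Fernley 3, Rivermont 3, Stonebridge 3 (total 9).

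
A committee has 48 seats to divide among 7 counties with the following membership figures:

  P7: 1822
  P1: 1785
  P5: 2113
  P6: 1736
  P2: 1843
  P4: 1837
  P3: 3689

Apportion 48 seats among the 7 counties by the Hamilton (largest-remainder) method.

P7: 6; P1: 6; P5: 7; P6: 5; P2: 6; P4: 6; P3: 12

Total 14825; standard divisor 14825/48 ≈ 308.854.
Standard quotas: P7 5.899, P1 5.779, P5 6.841, P6 5.621, P2 5.967, P4 5.948, P3 11.944.
Lower quotas: P7 5, P1 5, P5 6, P6 5, P2 5, P4 5, P3 11 (sum 42, leaving 6 seats).
Remainders in descending order: P2 0.967, P4 0.948, P3 0.944, P7 0.899, P5 0.841, P1 0.779, P6 0.621.
Largest remainders: P2, P4, P3, P7, P5, P1 receive the extra seats.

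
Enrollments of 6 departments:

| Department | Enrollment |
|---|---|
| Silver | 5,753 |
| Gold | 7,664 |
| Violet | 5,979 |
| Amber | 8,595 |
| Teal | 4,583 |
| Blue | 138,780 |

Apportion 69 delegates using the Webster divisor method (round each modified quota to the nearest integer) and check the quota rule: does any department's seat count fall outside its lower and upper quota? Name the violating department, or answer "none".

Blue

Standard quotas: Silver 2.317, Gold 3.086, Violet 2.408, Amber 3.461, Teal 1.845, Blue 55.883.
Webster allocation: Silver 2, Gold 3, Violet 2, Amber 3, Teal 2, Blue 57.
Blue has quota 55.883 (lower 55, upper 56) but receives 57 — outside the quota interval.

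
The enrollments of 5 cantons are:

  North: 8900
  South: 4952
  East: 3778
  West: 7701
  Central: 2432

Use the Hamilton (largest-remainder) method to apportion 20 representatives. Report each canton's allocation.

Total 27763; standard divisor 27763/20 ≈ 1388.15.
Standard quotas: North 6.4114, South 3.5673, East 2.7216, West 5.5477, Central 1.7520.
Lower quotas: North 6, South 3, East 2, West 5, Central 1 (sum 17, leaving 3 seats).
Remainders in descending order: Central 0.7520, East 0.7216, South 0.5673, West 0.5477, North 0.4114.
Largest remainders: Central, East, South receive the extra seats.

North 6, South 4, East 3, West 5, Central 2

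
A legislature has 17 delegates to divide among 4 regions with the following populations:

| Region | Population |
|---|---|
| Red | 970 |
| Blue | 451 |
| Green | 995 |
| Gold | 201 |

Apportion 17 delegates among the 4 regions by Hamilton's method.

Red=6; Blue=3; Green=7; Gold=1

Standard divisor: 2617 ÷ 17 ≈ 153.941.
Standard quotas: Red 6.301, Blue 2.930, Green 6.464, Gold 1.306.
Lower quotas: Red 6, Blue 2, Green 6, Gold 1 (sum 15, leaving 2 seats).
Remainders in descending order: Blue 0.930, Green 0.464, Gold 0.306, Red 0.301.
The surplus seats go to Blue, Green.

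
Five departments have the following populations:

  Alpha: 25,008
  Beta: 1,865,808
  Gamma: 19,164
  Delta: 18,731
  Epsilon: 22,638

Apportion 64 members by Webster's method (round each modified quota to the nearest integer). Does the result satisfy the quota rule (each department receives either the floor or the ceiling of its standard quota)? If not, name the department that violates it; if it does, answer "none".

Standard quotas: Alpha 0.820, Beta 61.194, Gamma 0.629, Delta 0.614, Epsilon 0.742.
Webster allocation: Alpha 1, Beta 60, Gamma 1, Delta 1, Epsilon 1.
Beta has quota 61.194 (lower 61, upper 62) but receives 60 — outside the quota interval.

Beta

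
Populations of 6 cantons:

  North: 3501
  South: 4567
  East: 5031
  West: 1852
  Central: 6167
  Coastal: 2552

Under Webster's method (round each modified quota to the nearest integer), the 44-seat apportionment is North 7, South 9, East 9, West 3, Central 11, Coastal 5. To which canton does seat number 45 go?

Central

Priority for the next seat is population ÷ (current seats + 0.5).
Priorities: North 466.800, South 480.737, East 529.579, West 529.143, Central 536.261, Coastal 464.000.
Highest priority: Central.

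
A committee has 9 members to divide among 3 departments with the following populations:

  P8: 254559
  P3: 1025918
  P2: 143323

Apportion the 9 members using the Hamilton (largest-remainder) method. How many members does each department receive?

The standard divisor is 1423800/9 = 158200.
Standard quotas: P8 1.6091, P3 6.4849, P2 0.9060.
Lower quotas: P8 1, P3 6, P2 0 (sum 7, leaving 2 seats).
Remainders in descending order: P2 0.9060, P8 0.6091, P3 0.4849.
The surplus seats go to P2, P8.

P8 2, P3 6, P2 1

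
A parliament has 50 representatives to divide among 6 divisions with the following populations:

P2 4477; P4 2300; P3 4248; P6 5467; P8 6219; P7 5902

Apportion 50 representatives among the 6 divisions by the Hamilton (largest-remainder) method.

P2: 8, P4: 4, P3: 7, P6: 10, P8: 11, P7: 10

Standard divisor: 28613 ÷ 50 ≈ 572.26.
Standard quotas: P2 7.8234, P4 4.0192, P3 7.4232, P6 9.5533, P8 10.8674, P7 10.3135.
Lower quotas: P2 7, P4 4, P3 7, P6 9, P8 10, P7 10 (sum 47, leaving 3 seats).
Remainders in descending order: P8 0.8674, P2 0.8234, P6 0.5533, P3 0.4232, P7 0.3135, P4 0.0192.
The surplus seats go to P8, P2, P6.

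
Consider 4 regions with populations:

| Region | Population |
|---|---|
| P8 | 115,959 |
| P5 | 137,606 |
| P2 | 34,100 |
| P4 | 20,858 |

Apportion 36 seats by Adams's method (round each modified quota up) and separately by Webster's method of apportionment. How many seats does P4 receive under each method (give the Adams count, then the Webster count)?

Adams: P8 13, P5 16, P2 4, P4 3.
Webster: P8 14, P5 16, P2 4, P4 2.
P4 gets 3 under Adams and 2 under Webster.

3 and 2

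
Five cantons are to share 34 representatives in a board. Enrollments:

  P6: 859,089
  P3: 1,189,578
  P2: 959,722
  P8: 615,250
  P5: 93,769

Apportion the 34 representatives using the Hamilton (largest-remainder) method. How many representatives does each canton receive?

P6: 8, P3: 11, P2: 9, P8: 5, P5: 1

Total 3717408; standard divisor 3717408/34 ≈ 109335.529.
Standard quotas: P6 7.8574, P3 10.8801, P2 8.7778, P8 5.6272, P5 0.8576.
Lower quotas: P6 7, P3 10, P2 8, P8 5, P5 0 (sum 30, leaving 4 seats).
Remainders in descending order: P3 0.8801, P5 0.8576, P6 0.8574, P2 0.7778, P8 0.6272.
The surplus seats go to P3, P5, P6, P2.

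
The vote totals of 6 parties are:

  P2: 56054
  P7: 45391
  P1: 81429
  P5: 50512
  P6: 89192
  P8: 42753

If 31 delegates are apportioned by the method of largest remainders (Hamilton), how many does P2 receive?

5

Total 365331; standard divisor 365331/31 ≈ 11784.871.
Standard quotas: P2 4.7564, P7 3.8516, P1 6.9096, P5 4.2862, P6 7.5683, P8 3.6278.
Lower quotas: P2 4, P7 3, P1 6, P5 4, P6 7, P8 3 (sum 27, leaving 4 seats).
Remainders in descending order: P1 0.9096, P7 0.8516, P2 0.7564, P8 0.6278, P6 0.5683, P5 0.2862.
The surplus seats go to P1, P7, P2, P8.
P2 receives 5.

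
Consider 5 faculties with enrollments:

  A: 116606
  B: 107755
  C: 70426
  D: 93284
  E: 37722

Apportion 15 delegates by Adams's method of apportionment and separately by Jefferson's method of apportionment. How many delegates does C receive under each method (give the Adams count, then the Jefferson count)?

2 and 3

Adams: A 4, B 4, C 2, D 3, E 2.
Jefferson: A 4, B 4, C 3, D 3, E 1.
C gets 2 under Adams and 3 under Jefferson.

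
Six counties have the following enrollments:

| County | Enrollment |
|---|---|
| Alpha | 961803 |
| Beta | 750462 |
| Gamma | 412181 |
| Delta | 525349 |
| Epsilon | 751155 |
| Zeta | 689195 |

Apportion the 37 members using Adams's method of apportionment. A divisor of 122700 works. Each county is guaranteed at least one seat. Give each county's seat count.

Alpha 8, Beta 7, Gamma 4, Delta 5, Epsilon 7, Zeta 6

With modified divisor 122700: modified quotas Alpha 7.839, Beta 6.116, Gamma 3.359, Delta 4.282, Epsilon 6.122, Zeta 5.617.
Rounding up: Alpha 8, Beta 7, Gamma 4, Delta 5, Epsilon 7, Zeta 6 (total 37).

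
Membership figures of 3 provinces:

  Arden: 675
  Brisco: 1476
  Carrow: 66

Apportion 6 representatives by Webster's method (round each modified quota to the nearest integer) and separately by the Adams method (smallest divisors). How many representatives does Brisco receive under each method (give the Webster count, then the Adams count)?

Webster: Arden 2, Brisco 4, Carrow 0.
Adams: Arden 2, Brisco 3, Carrow 1.
Brisco gets 4 under Webster and 3 under Adams.

4 and 3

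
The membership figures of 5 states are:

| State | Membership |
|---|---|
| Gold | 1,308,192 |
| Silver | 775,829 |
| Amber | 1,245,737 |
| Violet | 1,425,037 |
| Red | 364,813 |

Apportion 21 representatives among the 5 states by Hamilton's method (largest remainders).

Total 5119608; standard divisor 5119608/21 ≈ 243790.857.
Standard quotas: Gold 5.3660, Silver 3.1824, Amber 5.1099, Violet 5.8453, Red 1.4964.
Lower quotas: Gold 5, Silver 3, Amber 5, Violet 5, Red 1 (sum 19, leaving 2 seats).
Remainders in descending order: Violet 0.8453, Red 0.4964, Gold 0.3660, Silver 0.1824, Amber 0.1099.
Largest remainders: Violet, Red receive the extra seats.

Gold 5; Silver 3; Amber 5; Violet 6; Red 2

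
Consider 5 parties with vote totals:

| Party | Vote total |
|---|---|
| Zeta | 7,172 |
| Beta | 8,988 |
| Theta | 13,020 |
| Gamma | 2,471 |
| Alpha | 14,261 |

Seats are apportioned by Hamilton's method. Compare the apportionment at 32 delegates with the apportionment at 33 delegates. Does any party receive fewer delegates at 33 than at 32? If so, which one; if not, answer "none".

At 32 seats: Zeta 5, Beta 6, Theta 9, Gamma 2, Alpha 10.
At 33 seats: Zeta 5, Beta 7, Theta 9, Gamma 2, Alpha 10.
No party's allocation decreased.

none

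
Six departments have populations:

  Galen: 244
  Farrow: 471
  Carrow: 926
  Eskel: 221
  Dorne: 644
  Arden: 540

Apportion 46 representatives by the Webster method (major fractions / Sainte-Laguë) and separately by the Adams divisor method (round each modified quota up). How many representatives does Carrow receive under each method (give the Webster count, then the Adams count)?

Webster: Galen 4, Farrow 7, Carrow 14, Eskel 3, Dorne 10, Arden 8.
Adams: Galen 4, Farrow 7, Carrow 13, Eskel 4, Dorne 10, Arden 8.
Carrow gets 14 under Webster and 13 under Adams.

14 and 13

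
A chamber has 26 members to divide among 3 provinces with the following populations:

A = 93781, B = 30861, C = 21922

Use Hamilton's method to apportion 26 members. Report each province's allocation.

Total 146564; standard divisor 146564/26 ≈ 5637.077.
Standard quotas: A 16.6365, B 5.4746, C 3.8889.
Lower quotas: A 16, B 5, C 3 (sum 24, leaving 2 seats).
Remainders in descending order: C 0.8889, A 0.6365, B 0.4746.
The surplus seats go to C, A.

A 17, B 5, C 4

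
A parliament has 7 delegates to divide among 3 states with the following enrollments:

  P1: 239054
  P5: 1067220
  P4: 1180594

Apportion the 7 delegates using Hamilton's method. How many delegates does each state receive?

P1 1; P5 3; P4 3

Total 2486868; standard divisor 2486868/7 ≈ 355266.857.
Standard quotas: P1 0.6729, P5 3.0040, P4 3.3231.
Lower quotas: P1 0, P5 3, P4 3 (sum 6, leaving 1 seat).
Remainders in descending order: P1 0.6729, P4 0.3231, P5 0.0040.
Largest remainder: P1 receives the extra seat.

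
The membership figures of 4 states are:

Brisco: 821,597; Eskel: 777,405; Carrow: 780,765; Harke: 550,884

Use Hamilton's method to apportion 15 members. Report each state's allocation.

Brisco: 4, Eskel: 4, Carrow: 4, Harke: 3

Total 2930651; standard divisor 2930651/15 ≈ 195376.733.
Standard quotas: Brisco 4.2052, Eskel 3.9790, Carrow 3.9962, Harke 2.8196.
Lower quotas: Brisco 4, Eskel 3, Carrow 3, Harke 2 (sum 12, leaving 3 seats).
Remainders in descending order: Carrow 0.9962, Eskel 0.9790, Harke 0.8196, Brisco 0.2052.
Largest remainders: Carrow, Eskel, Harke receive the extra seats.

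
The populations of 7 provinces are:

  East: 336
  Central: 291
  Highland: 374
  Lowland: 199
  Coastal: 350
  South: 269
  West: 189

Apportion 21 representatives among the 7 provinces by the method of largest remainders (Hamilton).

The standard divisor is 2008/21 ≈ 95.619.
Standard quotas: East 3.514, Central 3.043, Highland 3.911, Lowland 2.081, Coastal 3.660, South 2.813, West 1.977.
Lower quotas: East 3, Central 3, Highland 3, Lowland 2, Coastal 3, South 2, West 1 (sum 17, leaving 4 seats).
Remainders in descending order: West 0.977, Highland 0.911, South 0.813, Coastal 0.660, East 0.514, Lowland 0.081, Central 0.043.
Largest remainders: West, Highland, South, Coastal receive the extra seats.

East: 3, Central: 3, Highland: 4, Lowland: 2, Coastal: 4, South: 3, West: 2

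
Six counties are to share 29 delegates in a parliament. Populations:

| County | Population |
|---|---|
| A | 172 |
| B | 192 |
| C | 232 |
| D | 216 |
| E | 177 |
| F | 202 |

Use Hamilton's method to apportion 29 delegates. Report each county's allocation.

A 4, B 5, C 6, D 5, E 4, F 5

Total 1191; standard divisor 1191/29 ≈ 41.069.
Standard quotas: A 4.188, B 4.675, C 5.649, D 5.259, E 4.310, F 4.919.
Lower quotas: A 4, B 4, C 5, D 5, E 4, F 4 (sum 26, leaving 3 seats).
Remainders in descending order: F 0.919, B 0.675, C 0.649, E 0.310, D 0.259, A 0.188.
Largest remainders: F, B, C receive the extra seats.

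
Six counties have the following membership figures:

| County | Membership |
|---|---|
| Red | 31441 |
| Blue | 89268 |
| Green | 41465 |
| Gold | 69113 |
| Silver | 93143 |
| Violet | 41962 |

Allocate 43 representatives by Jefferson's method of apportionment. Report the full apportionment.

Red 3, Blue 11, Green 5, Gold 8, Silver 11, Violet 5

Standard divisor 366392/43 ≈ 8520.744; standard quotas: Red 3.690, Blue 10.477, Green 4.866, Gold 8.111, Silver 10.931, Violet 4.925.
Rounding down gives 3, 10, 4, 8, 10, 4 = 39 seats, so the divisor must be adjusted.
With modified divisor 8000: modified quotas Red 3.930, Blue 11.159, Green 5.183, Gold 8.639, Silver 11.643, Violet 5.245.
Rounding down: Red 3, Blue 11, Green 5, Gold 8, Silver 11, Violet 5 (total 43).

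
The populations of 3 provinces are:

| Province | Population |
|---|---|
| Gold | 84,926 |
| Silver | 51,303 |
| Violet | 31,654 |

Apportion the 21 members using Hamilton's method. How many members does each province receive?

Total 167883; standard divisor 167883/21 ≈ 7994.429.
Standard quotas: Gold 10.6231, Silver 6.4173, Violet 3.9595.
Lower quotas: Gold 10, Silver 6, Violet 3 (sum 19, leaving 2 seats).
Remainders in descending order: Violet 0.9595, Gold 0.6231, Silver 0.4173.
Largest remainders: Violet, Gold receive the extra seats.

Gold=11; Silver=6; Violet=4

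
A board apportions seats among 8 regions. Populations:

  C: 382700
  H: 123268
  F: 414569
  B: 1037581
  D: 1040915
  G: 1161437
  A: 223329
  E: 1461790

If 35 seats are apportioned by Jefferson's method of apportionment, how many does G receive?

7

Standard divisor 5845589/35 ≈ 167016.829; standard quotas: C 2.291, H 0.738, F 2.482, B 6.212, D 6.232, G 6.954, A 1.337, E 8.752.
Rounding down gives 2, 0, 2, 6, 6, 6, 1, 8 = 31 seats, so the divisor must be adjusted.
With modified divisor 147200: modified quotas C 2.600, H 0.837, F 2.816, B 7.049, D 7.071, G 7.890, A 1.517, E 9.931.
Rounding down: C 2, H 0, F 2, B 7, D 7, G 7, A 1, E 9 (total 35).
G receives 7.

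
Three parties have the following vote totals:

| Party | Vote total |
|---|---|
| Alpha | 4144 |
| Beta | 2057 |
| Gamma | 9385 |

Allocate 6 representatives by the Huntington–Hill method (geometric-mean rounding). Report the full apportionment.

Alpha 2; Beta 1; Gamma 3

With divisor 2820: modified quotas Alpha 1.470, Beta 0.729, Gamma 3.328.
Geometric-mean thresholds: Alpha √(1·2)=1.414, Beta (min 1), Gamma √(3·4)=3.464.
Each quota rounded against its threshold gives Alpha 2, Beta 1, Gamma 3 (total 6).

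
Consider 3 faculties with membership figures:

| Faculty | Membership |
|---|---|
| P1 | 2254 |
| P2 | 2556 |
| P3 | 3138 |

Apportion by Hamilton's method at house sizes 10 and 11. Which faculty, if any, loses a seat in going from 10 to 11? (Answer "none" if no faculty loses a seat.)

none

At 10 seats: P1 3, P2 3, P3 4.
At 11 seats: P1 3, P2 4, P3 4.
No faculty's allocation decreased.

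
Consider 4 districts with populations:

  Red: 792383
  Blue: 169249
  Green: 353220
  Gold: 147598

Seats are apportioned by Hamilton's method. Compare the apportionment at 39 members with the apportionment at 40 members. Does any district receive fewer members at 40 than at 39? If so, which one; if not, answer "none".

At 39 seats: Red 21, Blue 5, Green 9, Gold 4.
At 40 seats: Red 22, Blue 4, Green 10, Gold 4.
Blue drops from 5 to 4.

Blue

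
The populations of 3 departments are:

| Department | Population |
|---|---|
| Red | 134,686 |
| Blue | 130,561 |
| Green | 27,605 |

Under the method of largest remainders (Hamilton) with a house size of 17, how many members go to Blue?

7

Total 292852; standard divisor 292852/17 ≈ 17226.588.
Standard quotas: Red 7.8185, Blue 7.5790, Green 1.6025.
Lower quotas: Red 7, Blue 7, Green 1 (sum 15, leaving 2 seats).
Remainders in descending order: Red 0.8185, Green 0.6025, Blue 0.5790.
Largest remainders: Red, Green receive the extra seats.
Blue receives 7.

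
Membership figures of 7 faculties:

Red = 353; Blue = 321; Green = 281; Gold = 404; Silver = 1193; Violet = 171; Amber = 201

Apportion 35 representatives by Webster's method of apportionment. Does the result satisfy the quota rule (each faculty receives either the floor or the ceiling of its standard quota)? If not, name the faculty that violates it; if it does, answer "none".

Standard quotas: Red 4.225, Blue 3.842, Green 3.364, Gold 4.836, Silver 14.280, Violet 2.047, Amber 2.406.
Webster allocation: Red 4, Blue 4, Green 3, Gold 5, Silver 15, Violet 2, Amber 2.
Every allocation lies between the lower and upper quota.

none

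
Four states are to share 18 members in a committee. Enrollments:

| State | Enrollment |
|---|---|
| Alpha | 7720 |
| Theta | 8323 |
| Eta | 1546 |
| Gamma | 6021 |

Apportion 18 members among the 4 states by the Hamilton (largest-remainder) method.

Total 23610; standard divisor 23610/18 ≈ 1311.667.
Standard quotas: Alpha 5.8856, Theta 6.3454, Eta 1.1787, Gamma 4.5903.
Lower quotas: Alpha 5, Theta 6, Eta 1, Gamma 4 (sum 16, leaving 2 seats).
Remainders in descending order: Alpha 0.8856, Gamma 0.5903, Theta 0.3454, Eta 0.1787.
The surplus seats go to Alpha, Gamma.

Alpha 6, Theta 6, Eta 1, Gamma 5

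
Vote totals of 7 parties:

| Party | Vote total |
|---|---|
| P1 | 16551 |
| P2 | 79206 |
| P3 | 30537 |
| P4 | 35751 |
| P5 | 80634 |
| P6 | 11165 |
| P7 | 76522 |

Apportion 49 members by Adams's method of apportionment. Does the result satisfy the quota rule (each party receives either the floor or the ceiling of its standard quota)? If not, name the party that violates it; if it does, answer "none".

Standard quotas: P1 2.455, P2 11.748, P3 4.529, P4 5.303, P5 11.960, P6 1.656, P7 11.350.
Adams allocation: P1 3, P2 11, P3 5, P4 5, P5 12, P6 2, P7 11.
Every allocation lies between the lower and upper quota.

none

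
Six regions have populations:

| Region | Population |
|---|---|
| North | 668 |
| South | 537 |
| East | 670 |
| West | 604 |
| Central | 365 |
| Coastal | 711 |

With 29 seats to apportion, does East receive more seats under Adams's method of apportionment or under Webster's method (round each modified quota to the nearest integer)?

Adams: North 5, South 5, East 5, West 5, Central 3, Coastal 6.
Webster: North 5, South 4, East 6, West 5, Central 3, Coastal 6.
East gets 5 under Adams and 6 under Webster.

Webster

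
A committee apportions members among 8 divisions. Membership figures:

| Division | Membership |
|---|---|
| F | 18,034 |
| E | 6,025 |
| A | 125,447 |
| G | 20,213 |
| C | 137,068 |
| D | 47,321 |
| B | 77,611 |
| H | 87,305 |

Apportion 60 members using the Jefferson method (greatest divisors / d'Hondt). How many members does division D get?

Standard divisor 519024/60 ≈ 8650.4; standard quotas: F 2.085, E 0.696, A 14.502, G 2.337, C 15.845, D 5.470, B 8.972, H 10.093.
Rounding down gives 2, 0, 14, 2, 15, 5, 8, 10 = 56 seats, so the divisor must be adjusted.
With modified divisor 8000: modified quotas F 2.254, E 0.753, A 15.681, G 2.527, C 17.134, D 5.915, B 9.701, H 10.913.
Rounding down: F 2, E 0, A 15, G 2, C 17, D 5, B 9, H 10 (total 60).
D receives 5.

5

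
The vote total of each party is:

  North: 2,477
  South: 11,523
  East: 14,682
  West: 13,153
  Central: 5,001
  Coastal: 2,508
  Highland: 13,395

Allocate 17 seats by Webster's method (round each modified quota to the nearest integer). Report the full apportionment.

North 1; South 3; East 4; West 3; Central 1; Coastal 1; Highland 4

Standard divisor 62739/17 ≈ 3690.529; standard quotas: North 0.671, South 3.122, East 3.978, West 3.564, Central 1.355, Coastal 0.680, Highland 3.630.
Rounding to the nearest integer gives 1, 3, 4, 4, 1, 1, 4 = 18 seats, so the divisor must be adjusted.
With modified divisor 3800: modified quotas North 0.652, South 3.032, East 3.864, West 3.461, Central 1.316, Coastal 0.660, Highland 3.525.
Rounding to the nearest integer: North 1, South 3, East 4, West 3, Central 1, Coastal 1, Highland 4 (total 17).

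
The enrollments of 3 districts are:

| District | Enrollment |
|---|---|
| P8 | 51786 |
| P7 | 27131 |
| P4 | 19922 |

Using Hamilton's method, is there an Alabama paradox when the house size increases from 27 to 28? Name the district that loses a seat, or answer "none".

At 27 seats: P8 14, P7 7, P4 6.
At 28 seats: P8 15, P7 8, P4 5.
P4 drops from 6 to 5.

P4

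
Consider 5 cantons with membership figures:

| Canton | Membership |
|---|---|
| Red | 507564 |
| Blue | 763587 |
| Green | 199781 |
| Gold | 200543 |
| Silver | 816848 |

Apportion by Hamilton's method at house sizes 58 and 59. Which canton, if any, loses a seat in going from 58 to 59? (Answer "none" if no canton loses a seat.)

none

At 58 seats: Red 12, Blue 18, Green 4, Gold 5, Silver 19.
At 59 seats: Red 12, Blue 18, Green 5, Gold 5, Silver 19.
No canton's allocation decreased.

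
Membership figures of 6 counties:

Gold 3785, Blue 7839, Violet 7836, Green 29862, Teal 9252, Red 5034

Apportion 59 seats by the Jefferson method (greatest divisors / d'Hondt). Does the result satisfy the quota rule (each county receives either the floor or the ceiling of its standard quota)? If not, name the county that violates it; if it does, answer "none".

Standard quotas: Gold 3.511, Blue 7.271, Violet 7.268, Green 27.699, Teal 8.582, Red 4.669.
Jefferson allocation: Gold 3, Blue 7, Violet 7, Green 29, Teal 9, Red 4.
Green has quota 27.699 (lower 27, upper 28) but receives 29 — outside the quota interval.

Green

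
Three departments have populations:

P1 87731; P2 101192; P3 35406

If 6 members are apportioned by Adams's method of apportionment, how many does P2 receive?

Standard divisor 224329/6 ≈ 37388.167; standard quotas: P1 2.346, P2 2.707, P3 0.947.
Rounding up gives 3, 3, 1 = 7 seats, so the divisor must be adjusted.
With modified divisor 47200: modified quotas P1 1.859, P2 2.144, P3 0.750.
Rounding up: P1 2, P2 3, P3 1 (total 6).
P2 receives 3.

3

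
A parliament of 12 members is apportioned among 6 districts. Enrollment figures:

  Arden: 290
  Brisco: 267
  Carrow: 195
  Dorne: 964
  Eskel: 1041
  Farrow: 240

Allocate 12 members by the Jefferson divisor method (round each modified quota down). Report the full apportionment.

Standard divisor 2997/12 ≈ 249.75; standard quotas: Arden 1.161, Brisco 1.069, Carrow 0.781, Dorne 3.860, Eskel 4.168, Farrow 0.961.
Rounding down gives 1, 1, 0, 3, 4, 0 = 9 seats, so the divisor must be adjusted.
With modified divisor 200: modified quotas Arden 1.450, Brisco 1.335, Carrow 0.975, Dorne 4.820, Eskel 5.205, Farrow 1.200.
Rounding down: Arden 1, Brisco 1, Carrow 0, Dorne 4, Eskel 5, Farrow 1 (total 12).

Arden=1, Brisco=1, Carrow=0, Dorne=4, Eskel=5, Farrow=1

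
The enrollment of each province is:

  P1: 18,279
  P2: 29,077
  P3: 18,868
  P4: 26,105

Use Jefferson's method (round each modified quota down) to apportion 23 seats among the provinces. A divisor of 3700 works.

P1 4; P2 7; P3 5; P4 7

With modified divisor 3700: modified quotas P1 4.940, P2 7.859, P3 5.099, P4 7.055.
Rounding down: P1 4, P2 7, P3 5, P4 7 (total 23).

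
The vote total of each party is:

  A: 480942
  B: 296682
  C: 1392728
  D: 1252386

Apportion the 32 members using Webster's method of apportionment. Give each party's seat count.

A 4; B 3; C 13; D 12

Standard divisor 3422738/32 ≈ 106960.562; standard quotas: A 4.496, B 2.774, C 13.021, D 11.709.
Rounding to the nearest integer gives A 4, B 3, C 13, D 12 — total 32, matching the house size, so no adjustment is needed.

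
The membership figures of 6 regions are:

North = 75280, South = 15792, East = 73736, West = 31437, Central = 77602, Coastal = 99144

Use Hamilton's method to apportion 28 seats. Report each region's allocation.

North 6; South 1; East 6; West 2; Central 6; Coastal 7

The standard divisor is 372991/28 ≈ 13321.107.
Standard quotas: North 5.6512, South 1.1855, East 5.5353, West 2.3599, Central 5.8255, Coastal 7.4426.
Lower quotas: North 5, South 1, East 5, West 2, Central 5, Coastal 7 (sum 25, leaving 3 seats).
Remainders in descending order: Central 0.8255, North 0.6512, East 0.5353, Coastal 0.4426, West 0.3599, South 0.1855.
The surplus seats go to Central, North, East.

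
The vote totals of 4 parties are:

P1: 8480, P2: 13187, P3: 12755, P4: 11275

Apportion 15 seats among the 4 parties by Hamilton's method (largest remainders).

The standard divisor is 45697/15 ≈ 3046.467.
Standard quotas: P1 2.7836, P2 4.3286, P3 4.1868, P4 3.7010.
Lower quotas: P1 2, P2 4, P3 4, P4 3 (sum 13, leaving 2 seats).
Remainders in descending order: P1 0.7836, P4 0.7010, P2 0.3286, P3 0.1868.
The surplus seats go to P1, P4.

P1 3, P2 4, P3 4, P4 4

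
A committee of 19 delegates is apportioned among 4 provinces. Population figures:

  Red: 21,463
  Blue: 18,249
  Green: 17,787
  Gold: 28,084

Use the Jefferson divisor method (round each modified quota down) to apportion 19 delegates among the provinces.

Red 5; Blue 4; Green 4; Gold 6

Standard divisor 85583/19 ≈ 4504.368; standard quotas: Red 4.765, Blue 4.051, Green 3.949, Gold 6.235.
Rounding down gives 4, 4, 3, 6 = 17 seats, so the divisor must be adjusted.
With modified divisor 4200: modified quotas Red 5.110, Blue 4.345, Green 4.235, Gold 6.687.
Rounding down: Red 5, Blue 4, Green 4, Gold 6 (total 19).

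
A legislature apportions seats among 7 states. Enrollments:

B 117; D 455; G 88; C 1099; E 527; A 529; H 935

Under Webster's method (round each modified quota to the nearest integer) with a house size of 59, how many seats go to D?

7

Standard divisor 3750/59 ≈ 63.559; standard quotas: B 1.841, D 7.159, G 1.385, C 17.291, E 8.291, A 8.323, H 14.711.
Rounding to the nearest integer gives 2, 7, 1, 17, 8, 8, 15 = 58 seats, so the divisor must be adjusted.
With modified divisor 62.5: modified quotas B 1.872, D 7.280, G 1.408, C 17.584, E 8.432, A 8.464, H 14.960.
Rounding to the nearest integer: B 2, D 7, G 1, C 18, E 8, A 8, H 15 (total 59).
D receives 7.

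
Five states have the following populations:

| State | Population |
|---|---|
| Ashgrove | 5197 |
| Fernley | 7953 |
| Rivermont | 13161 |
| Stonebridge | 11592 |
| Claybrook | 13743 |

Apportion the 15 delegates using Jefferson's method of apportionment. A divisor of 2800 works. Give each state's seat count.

With modified divisor 2800: modified quotas Ashgrove 1.856, Fernley 2.840, Rivermont 4.700, Stonebridge 4.140, Claybrook 4.908.
Rounding down: Ashgrove 1, Fernley 2, Rivermont 4, Stonebridge 4, Claybrook 4 (total 15).

Ashgrove=1, Fernley=2, Rivermont=4, Stonebridge=4, Claybrook=4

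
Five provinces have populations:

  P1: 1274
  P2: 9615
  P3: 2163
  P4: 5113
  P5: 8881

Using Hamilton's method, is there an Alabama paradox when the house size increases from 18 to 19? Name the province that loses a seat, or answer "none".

At 18 seats: P1 1, P2 6, P3 2, P4 3, P5 6.
At 19 seats: P1 1, P2 7, P3 1, P4 4, P5 6.
P3 drops from 2 to 1.

P3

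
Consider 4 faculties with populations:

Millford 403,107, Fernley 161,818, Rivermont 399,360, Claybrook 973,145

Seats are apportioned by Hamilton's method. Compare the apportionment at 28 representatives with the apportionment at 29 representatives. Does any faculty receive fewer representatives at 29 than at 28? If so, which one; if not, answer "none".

At 28 seats: Millford 6, Fernley 2, Rivermont 6, Claybrook 14.
At 29 seats: Millford 6, Fernley 2, Rivermont 6, Claybrook 15.
No faculty's allocation decreased.

none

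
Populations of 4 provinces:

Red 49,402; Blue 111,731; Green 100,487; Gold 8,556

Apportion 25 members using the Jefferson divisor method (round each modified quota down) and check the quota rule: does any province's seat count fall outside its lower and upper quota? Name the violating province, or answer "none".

Standard quotas: Red 4.571, Blue 10.339, Green 9.298, Gold 0.792.
Jefferson allocation: Red 4, Blue 11, Green 10, Gold 0.
Every allocation lies between the lower and upper quota.

none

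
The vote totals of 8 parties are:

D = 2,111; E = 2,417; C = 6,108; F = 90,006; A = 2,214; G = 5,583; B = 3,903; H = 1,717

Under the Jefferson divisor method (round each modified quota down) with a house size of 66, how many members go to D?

1

Standard divisor 114059/66 ≈ 1728.167; standard quotas: D 1.222, E 1.399, C 3.534, F 52.082, A 1.281, G 3.231, B 2.258, H 0.994.
Rounding down gives 1, 1, 3, 52, 1, 3, 2, 0 = 63 seats, so the divisor must be adjusted.
With modified divisor 1650: modified quotas D 1.279, E 1.465, C 3.702, F 54.549, A 1.342, G 3.384, B 2.365, H 1.041.
Rounding down: D 1, E 1, C 3, F 54, A 1, G 3, B 2, H 1 (total 66).
D receives 1.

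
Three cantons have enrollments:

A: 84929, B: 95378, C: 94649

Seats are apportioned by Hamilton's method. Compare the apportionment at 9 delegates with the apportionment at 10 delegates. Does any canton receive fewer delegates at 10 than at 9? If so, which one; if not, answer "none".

none

At 9 seats: A 3, B 3, C 3.
At 10 seats: A 3, B 4, C 3.
No canton's allocation decreased.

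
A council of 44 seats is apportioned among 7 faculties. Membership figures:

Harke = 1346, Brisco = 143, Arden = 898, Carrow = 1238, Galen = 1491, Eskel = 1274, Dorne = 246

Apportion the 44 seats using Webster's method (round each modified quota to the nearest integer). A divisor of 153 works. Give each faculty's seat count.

Harke=9, Brisco=1, Arden=6, Carrow=8, Galen=10, Eskel=8, Dorne=2

With modified divisor 153: modified quotas Harke 8.797, Brisco 0.935, Arden 5.869, Carrow 8.092, Galen 9.745, Eskel 8.327, Dorne 1.608.
Rounding to the nearest integer: Harke 9, Brisco 1, Arden 6, Carrow 8, Galen 10, Eskel 8, Dorne 2 (total 44).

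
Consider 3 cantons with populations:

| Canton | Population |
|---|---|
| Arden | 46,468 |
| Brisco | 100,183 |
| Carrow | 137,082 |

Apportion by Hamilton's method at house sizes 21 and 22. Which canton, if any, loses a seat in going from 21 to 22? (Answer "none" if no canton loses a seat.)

At 21 seats: Arden 4, Brisco 7, Carrow 10.
At 22 seats: Arden 3, Brisco 8, Carrow 11.
Arden drops from 4 to 3.

Arden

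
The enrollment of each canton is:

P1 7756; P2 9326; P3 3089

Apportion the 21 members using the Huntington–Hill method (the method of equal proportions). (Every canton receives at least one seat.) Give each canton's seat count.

With divisor 949: modified quotas P1 8.173, P2 9.827, P3 3.255.
Geometric-mean thresholds: P1 √(8·9)=8.485, P2 √(9·10)=9.487, P3 √(3·4)=3.464.
Each quota rounded against its threshold gives P1 8, P2 10, P3 3 (total 21).

P1=8, P2=10, P3=3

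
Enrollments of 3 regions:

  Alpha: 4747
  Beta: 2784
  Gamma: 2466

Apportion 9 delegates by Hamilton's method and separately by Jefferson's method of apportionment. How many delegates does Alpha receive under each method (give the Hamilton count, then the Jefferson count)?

4 and 5

Hamilton: Alpha 4, Beta 3, Gamma 2.
Jefferson: Alpha 5, Beta 2, Gamma 2.
Alpha gets 4 under Hamilton and 5 under Jefferson.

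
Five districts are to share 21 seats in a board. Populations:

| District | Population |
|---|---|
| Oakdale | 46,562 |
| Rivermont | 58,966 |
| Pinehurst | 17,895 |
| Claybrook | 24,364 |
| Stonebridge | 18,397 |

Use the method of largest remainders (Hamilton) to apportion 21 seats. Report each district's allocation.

Oakdale=6; Rivermont=8; Pinehurst=2; Claybrook=3; Stonebridge=2

Standard divisor: 166184 ÷ 21 ≈ 7913.524.
Standard quotas: Oakdale 5.8839, Rivermont 7.4513, Pinehurst 2.2613, Claybrook 3.0788, Stonebridge 2.3248.
Lower quotas: Oakdale 5, Rivermont 7, Pinehurst 2, Claybrook 3, Stonebridge 2 (sum 19, leaving 2 seats).
Remainders in descending order: Oakdale 0.8839, Rivermont 0.4513, Stonebridge 0.3248, Pinehurst 0.2613, Claybrook 0.0788.
The surplus seats go to Oakdale, Rivermont.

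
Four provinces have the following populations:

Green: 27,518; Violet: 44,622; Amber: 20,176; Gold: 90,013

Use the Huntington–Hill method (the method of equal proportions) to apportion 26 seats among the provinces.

Green: 4, Violet: 6, Amber: 3, Gold: 13

With divisor 7046: modified quotas Green 3.905, Violet 6.333, Amber 2.863, Gold 12.775.
Geometric-mean thresholds: Green √(3·4)=3.464, Violet √(6·7)=6.481, Amber √(2·3)=2.449, Gold √(12·13)=12.490.
Each quota rounded against its threshold gives Green 4, Violet 6, Amber 3, Gold 13 (total 26).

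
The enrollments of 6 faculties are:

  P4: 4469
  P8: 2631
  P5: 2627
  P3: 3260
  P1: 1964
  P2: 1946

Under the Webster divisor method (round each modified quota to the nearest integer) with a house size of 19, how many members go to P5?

3

Standard divisor 16897/19 ≈ 889.316; standard quotas: P4 5.025, P8 2.958, P5 2.954, P3 3.666, P1 2.208, P2 2.188.
Rounding to the nearest integer gives P4 5, P8 3, P5 3, P3 4, P1 2, P2 2 — total 19, matching the house size, so no adjustment is needed.
P5 receives 3.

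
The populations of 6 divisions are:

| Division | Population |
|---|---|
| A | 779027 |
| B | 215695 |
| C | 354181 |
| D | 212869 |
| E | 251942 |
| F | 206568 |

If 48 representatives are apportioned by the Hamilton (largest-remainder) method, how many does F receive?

5

The standard divisor is 2020282/48 ≈ 42089.208.
Standard quotas: A 18.5089, B 5.1247, C 8.4150, D 5.0576, E 5.9859, F 4.9079.
Lower quotas: A 18, B 5, C 8, D 5, E 5, F 4 (sum 45, leaving 3 seats).
Remainders in descending order: E 0.9859, F 0.9079, A 0.5089, C 0.4150, B 0.1247, D 0.0576.
The surplus seats go to E, F, A.
F receives 5.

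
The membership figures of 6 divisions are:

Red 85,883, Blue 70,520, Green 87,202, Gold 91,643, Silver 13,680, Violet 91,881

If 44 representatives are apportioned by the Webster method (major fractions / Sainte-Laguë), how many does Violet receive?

Standard divisor 440809/44 ≈ 10018.386; standard quotas: Red 8.573, Blue 7.039, Green 8.704, Gold 9.147, Silver 1.365, Violet 9.171.
Rounding to the nearest integer gives Red 9, Blue 7, Green 9, Gold 9, Silver 1, Violet 9 — total 44, matching the house size, so no adjustment is needed.
Violet receives 9.

9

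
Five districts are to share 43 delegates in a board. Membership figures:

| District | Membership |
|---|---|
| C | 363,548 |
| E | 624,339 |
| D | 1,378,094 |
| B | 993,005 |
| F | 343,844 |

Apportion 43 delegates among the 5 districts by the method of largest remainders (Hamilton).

The standard divisor is 3702830/43 ≈ 86112.326.
Standard quotas: C 4.2218, E 7.2503, D 16.0034, B 11.5315, F 3.9930.
Lower quotas: C 4, E 7, D 16, B 11, F 3 (sum 41, leaving 2 seats).
Remainders in descending order: F 0.9930, B 0.5315, E 0.2503, C 0.2218, D 0.0034.
The surplus seats go to F, B.

C 4, E 7, D 16, B 12, F 4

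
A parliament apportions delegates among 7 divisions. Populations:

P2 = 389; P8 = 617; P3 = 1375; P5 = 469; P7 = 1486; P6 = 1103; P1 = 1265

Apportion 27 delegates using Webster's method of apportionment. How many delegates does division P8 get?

2

Standard divisor 6704/27 ≈ 248.296; standard quotas: P2 1.567, P8 2.485, P3 5.538, P5 1.889, P7 5.985, P6 4.442, P1 5.095.
Rounding to the nearest integer gives P2 2, P8 2, P3 6, P5 2, P7 6, P6 4, P1 5 — total 27, matching the house size, so no adjustment is needed.
P8 receives 2.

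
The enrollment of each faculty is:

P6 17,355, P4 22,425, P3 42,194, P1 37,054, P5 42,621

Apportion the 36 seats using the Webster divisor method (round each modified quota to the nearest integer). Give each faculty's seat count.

P6 4, P4 5, P3 9, P1 8, P5 10

Standard divisor 161649/36 ≈ 4490.25; standard quotas: P6 3.865, P4 4.994, P3 9.397, P1 8.252, P5 9.492.
Rounding to the nearest integer gives 4, 5, 9, 8, 9 = 35 seats, so the divisor must be adjusted.
With modified divisor 4460: modified quotas P6 3.891, P4 5.028, P3 9.461, P1 8.308, P5 9.556.
Rounding to the nearest integer: P6 4, P4 5, P3 9, P1 8, P5 10 (total 36).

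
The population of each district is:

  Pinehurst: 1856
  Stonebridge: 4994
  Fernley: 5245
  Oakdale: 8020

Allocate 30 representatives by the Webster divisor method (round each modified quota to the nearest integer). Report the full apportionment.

Pinehurst 3, Stonebridge 7, Fernley 8, Oakdale 12

Standard divisor 20115/30 ≈ 670.5; standard quotas: Pinehurst 2.768, Stonebridge 7.448, Fernley 7.823, Oakdale 11.961.
Rounding to the nearest integer gives Pinehurst 3, Stonebridge 7, Fernley 8, Oakdale 12 — total 30, matching the house size, so no adjustment is needed.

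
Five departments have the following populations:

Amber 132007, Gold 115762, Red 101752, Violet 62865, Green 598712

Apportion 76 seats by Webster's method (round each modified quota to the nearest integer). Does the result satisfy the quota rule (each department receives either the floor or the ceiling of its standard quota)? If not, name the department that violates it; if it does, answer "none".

Standard quotas: Amber 9.922, Gold 8.701, Red 7.648, Violet 4.725, Green 45.003.
Webster allocation: Amber 10, Gold 9, Red 8, Violet 5, Green 44.
Green has quota 45.003 (lower 45, upper 46) but receives 44 — outside the quota interval.

Green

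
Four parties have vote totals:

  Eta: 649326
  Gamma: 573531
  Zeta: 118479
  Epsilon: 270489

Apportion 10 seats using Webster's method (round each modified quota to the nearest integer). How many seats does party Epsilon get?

2

Standard divisor 1611825/10 ≈ 161182.5; standard quotas: Eta 4.029, Gamma 3.558, Zeta 0.735, Epsilon 1.678.
Rounding to the nearest integer gives 4, 4, 1, 2 = 11 seats, so the divisor must be adjusted.
With modified divisor 172100: modified quotas Eta 3.773, Gamma 3.333, Zeta 0.688, Epsilon 1.572.
Rounding to the nearest integer: Eta 4, Gamma 3, Zeta 1, Epsilon 2 (total 10).
Epsilon receives 2.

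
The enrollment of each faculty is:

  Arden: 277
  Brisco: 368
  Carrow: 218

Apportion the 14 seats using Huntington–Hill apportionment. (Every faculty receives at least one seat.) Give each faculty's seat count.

With divisor 62: modified quotas Arden 4.468, Brisco 5.935, Carrow 3.516.
Geometric-mean thresholds: Arden √(4·5)=4.472, Brisco √(5·6)=5.477, Carrow √(3·4)=3.464.
Each quota rounded against its threshold gives Arden 4, Brisco 6, Carrow 4 (total 14).

Arden 4, Brisco 6, Carrow 4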